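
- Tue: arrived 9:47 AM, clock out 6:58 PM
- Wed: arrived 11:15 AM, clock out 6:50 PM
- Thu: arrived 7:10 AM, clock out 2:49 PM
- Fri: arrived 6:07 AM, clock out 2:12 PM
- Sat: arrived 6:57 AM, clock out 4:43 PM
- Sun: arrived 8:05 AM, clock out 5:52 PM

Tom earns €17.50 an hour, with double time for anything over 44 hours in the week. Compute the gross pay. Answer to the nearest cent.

Tue: 9:47 AM–6:58 PM = 9 h 11 min
Wed: 11:15 AM–6:50 PM = 7 h 35 min
Thu: 7:10 AM–2:49 PM = 7 h 39 min
Fri: 6:07 AM–2:12 PM = 8 h 5 min
Sat: 6:57 AM–4:43 PM = 9 h 46 min
Sun: 8:05 AM–5:52 PM = 9 h 47 min
Total worked: 52 h 3 min = 3123 min.
Regular 44 h 0 min = 2640 min at €17.50/h; overtime 8 h 3 min = 483 min at €35.00/h.
Pay = (2640 × €17.50 + 483 × €35.00) ÷ 60 = €1051.75.

€1051.75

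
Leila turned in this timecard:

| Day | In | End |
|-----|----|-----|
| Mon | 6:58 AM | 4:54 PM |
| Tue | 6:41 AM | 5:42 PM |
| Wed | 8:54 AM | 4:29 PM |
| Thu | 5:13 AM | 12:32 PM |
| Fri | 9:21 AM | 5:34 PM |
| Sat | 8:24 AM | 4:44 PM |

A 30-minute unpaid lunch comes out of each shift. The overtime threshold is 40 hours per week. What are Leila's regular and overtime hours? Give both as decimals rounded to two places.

Regular 40.00 hours, overtime 9.40 hours

Mon: 6:58 AM–4:54 PM = 9 h 56 min; less 30 min break → 9 h 26 min
Tue: 6:41 AM–5:42 PM = 11 h 1 min; less 30 min break → 10 h 31 min
Wed: 8:54 AM–4:29 PM = 7 h 35 min; less 30 min break → 7 h 5 min
Thu: 5:13 AM–12:32 PM = 7 h 19 min; less 30 min break → 6 h 49 min
Fri: 9:21 AM–5:34 PM = 8 h 13 min; less 30 min break → 7 h 43 min
Sat: 8:24 AM–4:44 PM = 8 h 20 min; less 30 min break → 7 h 50 min
Total worked: 49 h 24 min = 49.40 h.
Threshold 40 h → overtime 9 h 24 min, regular 40 h 0 min.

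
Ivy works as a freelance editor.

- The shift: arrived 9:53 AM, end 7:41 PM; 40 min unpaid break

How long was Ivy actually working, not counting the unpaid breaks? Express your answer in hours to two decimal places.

The shift: 9:53 AM–7:41 PM = 9 h 48 min; less 40 min break → 9 h 8 min

9.13 hours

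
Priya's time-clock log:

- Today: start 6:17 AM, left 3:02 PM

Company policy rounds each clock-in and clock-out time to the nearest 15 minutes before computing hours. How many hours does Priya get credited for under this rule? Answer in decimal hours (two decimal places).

Today: in 6:17 AM→6:15 AM, out 3:02 PM→3:00 PM; 8 h 45 min

8.75 hours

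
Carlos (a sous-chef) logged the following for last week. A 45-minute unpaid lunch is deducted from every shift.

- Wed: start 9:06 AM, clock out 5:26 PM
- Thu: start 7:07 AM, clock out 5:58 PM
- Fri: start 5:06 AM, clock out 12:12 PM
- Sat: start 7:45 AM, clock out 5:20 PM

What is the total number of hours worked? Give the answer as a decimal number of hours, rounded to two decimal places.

32.87 hours

Wed: 9:06 AM–5:26 PM = 8 h 20 min; less 45 min break → 7 h 35 min
Thu: 7:07 AM–5:58 PM = 10 h 51 min; less 45 min break → 10 h 6 min
Fri: 5:06 AM–12:12 PM = 7 h 6 min; less 45 min break → 6 h 21 min
Sat: 7:45 AM–5:20 PM = 9 h 35 min; less 45 min break → 8 h 50 min
Total: 7 h 35 min + 10 h 6 min + 6 h 21 min + 8 h 50 min = 32 h 52 min.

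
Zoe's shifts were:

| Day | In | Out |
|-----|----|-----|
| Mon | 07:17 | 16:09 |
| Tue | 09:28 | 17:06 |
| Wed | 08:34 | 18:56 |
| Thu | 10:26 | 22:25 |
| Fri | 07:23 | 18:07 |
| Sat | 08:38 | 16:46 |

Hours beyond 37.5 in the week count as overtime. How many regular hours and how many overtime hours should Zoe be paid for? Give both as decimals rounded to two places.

Mon: 07:17–16:09 = 8 h 52 min
Tue: 09:28–17:06 = 7 h 38 min
Wed: 08:34–18:56 = 10 h 22 min
Thu: 10:26–22:25 = 11 h 59 min
Fri: 07:23–18:07 = 10 h 44 min
Sat: 08:38–16:46 = 8 h 8 min
Total worked: 57 h 43 min = 57.72 h.
Threshold 37.5 h → overtime 20 h 13 min, regular 37 h 30 min.

Regular 37.50 hours, overtime 20.22 hours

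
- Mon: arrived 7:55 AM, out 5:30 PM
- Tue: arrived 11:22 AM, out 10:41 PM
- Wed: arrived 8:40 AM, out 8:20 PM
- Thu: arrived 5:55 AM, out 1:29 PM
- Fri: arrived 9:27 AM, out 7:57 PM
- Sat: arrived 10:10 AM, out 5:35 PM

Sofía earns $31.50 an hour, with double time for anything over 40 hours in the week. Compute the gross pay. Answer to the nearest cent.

Mon: 7:55 AM–5:30 PM = 9 h 35 min
Tue: 11:22 AM–10:41 PM = 11 h 19 min
Wed: 8:40 AM–8:20 PM = 11 h 40 min
Thu: 5:55 AM–1:29 PM = 7 h 34 min
Fri: 9:27 AM–7:57 PM = 10 h 30 min
Sat: 10:10 AM–5:35 PM = 7 h 25 min
Total worked: 58 h 3 min = 3483 min.
Regular 40 h 0 min = 2400 min at $31.50/h; overtime 18 h 3 min = 1083 min at $63.00/h.
Pay = (2400 × $31.50 + 1083 × $63.00) ÷ 60 = $2397.15.

$2397.15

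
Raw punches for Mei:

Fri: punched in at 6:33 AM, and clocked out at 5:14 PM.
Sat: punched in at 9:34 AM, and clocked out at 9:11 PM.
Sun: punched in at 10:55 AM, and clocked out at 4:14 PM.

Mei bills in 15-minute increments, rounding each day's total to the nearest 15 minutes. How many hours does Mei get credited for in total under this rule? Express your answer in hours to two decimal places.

27.50 hours

Fri: 6:33 AM–5:14 PM = 10 h 41 min → rounds to 10 h 45 min
Sat: 9:34 AM–9:11 PM = 11 h 37 min → rounds to 11 h 30 min
Sun: 10:55 AM–4:14 PM = 5 h 19 min → rounds to 5 h 15 min
Total credited: 27 h 30 min.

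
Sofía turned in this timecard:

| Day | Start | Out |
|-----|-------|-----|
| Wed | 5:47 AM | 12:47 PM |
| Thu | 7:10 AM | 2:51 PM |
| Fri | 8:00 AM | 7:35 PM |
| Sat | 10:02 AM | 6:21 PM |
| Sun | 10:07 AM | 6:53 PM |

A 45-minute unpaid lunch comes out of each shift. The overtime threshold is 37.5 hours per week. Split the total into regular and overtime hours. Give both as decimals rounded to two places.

Wed: 5:47 AM–12:47 PM = 7 h 0 min; less 45 min break → 6 h 15 min
Thu: 7:10 AM–2:51 PM = 7 h 41 min; less 45 min break → 6 h 56 min
Fri: 8:00 AM–7:35 PM = 11 h 35 min; less 45 min break → 10 h 50 min
Sat: 10:02 AM–6:21 PM = 8 h 19 min; less 45 min break → 7 h 34 min
Sun: 10:07 AM–6:53 PM = 8 h 46 min; less 45 min break → 8 h 1 min
Total worked: 39 h 36 min = 39.60 h.
Threshold 37.5 h → overtime 2 h 6 min, regular 37 h 30 min.

Regular 37.50 hours, overtime 2.10 hours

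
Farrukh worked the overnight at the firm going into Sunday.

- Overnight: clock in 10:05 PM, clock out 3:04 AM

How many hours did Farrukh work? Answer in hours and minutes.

Overnight: 10:05 PM → midnight = 1 h 55 min; midnight → 3:04 AM = 3 h 4 min; span 4 h 59 min

4 h 59 min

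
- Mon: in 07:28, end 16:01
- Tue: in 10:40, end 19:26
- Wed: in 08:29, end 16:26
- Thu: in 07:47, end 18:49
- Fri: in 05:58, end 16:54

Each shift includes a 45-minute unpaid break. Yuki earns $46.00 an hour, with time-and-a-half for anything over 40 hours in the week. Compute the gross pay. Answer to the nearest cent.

Mon: 07:28–16:01 = 8 h 33 min; less 45 min break → 7 h 48 min
Tue: 10:40–19:26 = 8 h 46 min; less 45 min break → 8 h 1 min
Wed: 08:29–16:26 = 7 h 57 min; less 45 min break → 7 h 12 min
Thu: 07:47–18:49 = 11 h 2 min; less 45 min break → 10 h 17 min
Fri: 05:58–16:54 = 10 h 56 min; less 45 min break → 10 h 11 min
Total worked: 43 h 29 min = 2609 min.
Regular 40 h 0 min = 2400 min at $46.00/h; overtime 3 h 29 min = 209 min at $69.00/h.
Pay = (2400 × $46.00 + 209 × $69.00) ÷ 60 = $2080.35.

$2080.35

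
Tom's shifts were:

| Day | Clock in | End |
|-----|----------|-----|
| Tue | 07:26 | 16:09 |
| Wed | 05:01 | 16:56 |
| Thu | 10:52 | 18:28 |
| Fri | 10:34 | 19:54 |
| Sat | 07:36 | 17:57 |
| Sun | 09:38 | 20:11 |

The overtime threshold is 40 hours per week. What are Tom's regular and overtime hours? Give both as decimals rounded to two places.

Tue: 07:26–16:09 = 8 h 43 min
Wed: 05:01–16:56 = 11 h 55 min
Thu: 10:52–18:28 = 7 h 36 min
Fri: 10:34–19:54 = 9 h 20 min
Sat: 07:36–17:57 = 10 h 21 min
Sun: 09:38–20:11 = 10 h 33 min
Total worked: 58 h 28 min = 58.47 h.
Threshold 40 h → overtime 18 h 28 min, regular 40 h 0 min.

Regular 40.00 hours, overtime 18.47 hours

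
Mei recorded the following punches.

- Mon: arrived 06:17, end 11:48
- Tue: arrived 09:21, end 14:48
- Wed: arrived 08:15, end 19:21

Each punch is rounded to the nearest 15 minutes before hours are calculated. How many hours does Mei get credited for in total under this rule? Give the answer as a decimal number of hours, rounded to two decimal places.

Mon: in 06:17→06:15, out 11:48→11:45; 5 h 30 min
Tue: in 09:21→09:15, out 14:48→14:45; 5 h 30 min
Wed: in 08:15→08:15, out 19:21→19:15; 11 h 0 min
Total credited: 22 h 0 min.

22.00 hours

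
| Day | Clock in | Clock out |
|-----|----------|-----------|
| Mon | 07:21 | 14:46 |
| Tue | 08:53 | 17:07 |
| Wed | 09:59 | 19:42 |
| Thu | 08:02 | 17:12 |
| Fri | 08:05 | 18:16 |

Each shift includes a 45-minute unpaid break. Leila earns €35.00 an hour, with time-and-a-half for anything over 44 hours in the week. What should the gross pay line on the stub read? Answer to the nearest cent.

Mon: 07:21–14:46 = 7 h 25 min; less 45 min break → 6 h 40 min
Tue: 08:53–17:07 = 8 h 14 min; less 45 min break → 7 h 29 min
Wed: 09:59–19:42 = 9 h 43 min; less 45 min break → 8 h 58 min
Thu: 08:02–17:12 = 9 h 10 min; less 45 min break → 8 h 25 min
Fri: 08:05–18:16 = 10 h 11 min; less 45 min break → 9 h 26 min
Total worked: 40 h 58 min = 2458 min.
Regular 40 h 58 min = 2458 min at €35.00/h; overtime 0 h 0 min = 0 min at €52.50/h.
Pay = (2458 × €35.00 + 0 × €52.50) ÷ 60 = €1433.83.

€1433.83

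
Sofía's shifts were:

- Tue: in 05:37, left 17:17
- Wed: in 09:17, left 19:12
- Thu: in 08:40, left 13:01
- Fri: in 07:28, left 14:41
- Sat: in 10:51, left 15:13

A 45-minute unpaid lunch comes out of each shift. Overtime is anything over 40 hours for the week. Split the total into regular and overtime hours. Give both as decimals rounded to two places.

Regular 33.77 hours, overtime 0.00 hours

Tue: 05:37–17:17 = 11 h 40 min; less 45 min break → 10 h 55 min
Wed: 09:17–19:12 = 9 h 55 min; less 45 min break → 9 h 10 min
Thu: 08:40–13:01 = 4 h 21 min; less 45 min break → 3 h 36 min
Fri: 07:28–14:41 = 7 h 13 min; less 45 min break → 6 h 28 min
Sat: 10:51–15:13 = 4 h 22 min; less 45 min break → 3 h 37 min
Total worked: 33 h 46 min = 33.77 h.
Threshold 40 h → overtime 0 h 0 min, regular 33 h 46 min.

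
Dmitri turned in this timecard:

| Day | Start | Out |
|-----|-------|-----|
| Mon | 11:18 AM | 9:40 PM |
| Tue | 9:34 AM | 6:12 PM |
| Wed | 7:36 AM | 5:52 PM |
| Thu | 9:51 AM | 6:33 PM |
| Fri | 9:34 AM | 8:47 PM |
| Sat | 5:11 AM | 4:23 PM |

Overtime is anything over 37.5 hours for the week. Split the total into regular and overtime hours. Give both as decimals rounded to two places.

Mon: 11:18 AM–9:40 PM = 10 h 22 min
Tue: 9:34 AM–6:12 PM = 8 h 38 min
Wed: 7:36 AM–5:52 PM = 10 h 16 min
Thu: 9:51 AM–6:33 PM = 8 h 42 min
Fri: 9:34 AM–8:47 PM = 11 h 13 min
Sat: 5:11 AM–4:23 PM = 11 h 12 min
Total worked: 60 h 23 min = 60.38 h.
Threshold 37.5 h → overtime 22 h 53 min, regular 37 h 30 min.

Regular 37.50 hours, overtime 22.88 hours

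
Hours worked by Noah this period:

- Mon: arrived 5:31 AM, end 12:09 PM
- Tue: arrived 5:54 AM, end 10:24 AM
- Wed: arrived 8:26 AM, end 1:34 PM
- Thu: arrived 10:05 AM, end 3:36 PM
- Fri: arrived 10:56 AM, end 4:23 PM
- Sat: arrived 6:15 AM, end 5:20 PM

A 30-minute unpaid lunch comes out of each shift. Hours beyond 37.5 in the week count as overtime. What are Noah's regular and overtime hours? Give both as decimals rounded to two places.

Regular 35.32 hours, overtime 0.00 hours

Mon: 5:31 AM–12:09 PM = 6 h 38 min; less 30 min break → 6 h 8 min
Tue: 5:54 AM–10:24 AM = 4 h 30 min; less 30 min break → 4 h 0 min
Wed: 8:26 AM–1:34 PM = 5 h 8 min; less 30 min break → 4 h 38 min
Thu: 10:05 AM–3:36 PM = 5 h 31 min; less 30 min break → 5 h 1 min
Fri: 10:56 AM–4:23 PM = 5 h 27 min; less 30 min break → 4 h 57 min
Sat: 6:15 AM–5:20 PM = 11 h 5 min; less 30 min break → 10 h 35 min
Total worked: 35 h 19 min = 35.32 h.
Threshold 37.5 h → overtime 0 h 0 min, regular 35 h 19 min.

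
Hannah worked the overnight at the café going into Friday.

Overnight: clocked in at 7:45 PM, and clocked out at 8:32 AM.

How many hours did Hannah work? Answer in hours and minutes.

12 h 47 min

Overnight: 7:45 PM → midnight = 4 h 15 min; midnight → 8:32 AM = 8 h 32 min; span 12 h 47 min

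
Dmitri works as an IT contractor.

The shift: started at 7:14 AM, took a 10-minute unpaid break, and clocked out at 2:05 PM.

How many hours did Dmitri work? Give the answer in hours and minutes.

6 h 41 min

The shift: 7:14 AM–2:05 PM = 6 h 51 min; less 10 min break → 6 h 41 min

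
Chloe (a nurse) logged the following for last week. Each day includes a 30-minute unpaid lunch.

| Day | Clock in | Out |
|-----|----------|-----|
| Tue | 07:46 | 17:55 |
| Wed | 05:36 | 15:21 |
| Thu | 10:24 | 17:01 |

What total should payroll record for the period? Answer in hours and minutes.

Tue: 07:46–17:55 = 10 h 9 min; less 30 min break → 9 h 39 min
Wed: 05:36–15:21 = 9 h 45 min; less 30 min break → 9 h 15 min
Thu: 10:24–17:01 = 6 h 37 min; less 30 min break → 6 h 7 min
Total: 9 h 39 min + 9 h 15 min + 6 h 7 min = 25 h 1 min.

25 h 1 min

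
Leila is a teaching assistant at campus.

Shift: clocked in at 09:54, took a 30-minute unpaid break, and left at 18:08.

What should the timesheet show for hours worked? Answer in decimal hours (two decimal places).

Shift: 09:54–18:08 = 8 h 14 min; less 30 min break → 7 h 44 min

7.73 hours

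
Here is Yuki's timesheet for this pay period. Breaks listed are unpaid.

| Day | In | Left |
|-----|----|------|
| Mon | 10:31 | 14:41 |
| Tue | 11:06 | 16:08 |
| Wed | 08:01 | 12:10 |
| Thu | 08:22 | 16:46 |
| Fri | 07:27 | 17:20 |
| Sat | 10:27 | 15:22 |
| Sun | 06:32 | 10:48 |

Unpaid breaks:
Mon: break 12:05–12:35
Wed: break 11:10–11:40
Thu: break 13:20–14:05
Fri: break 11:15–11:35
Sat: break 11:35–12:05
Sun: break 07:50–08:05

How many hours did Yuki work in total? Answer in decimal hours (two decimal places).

Mon: 10:31–14:41 = 4 h 10 min; less 30 min break → 3 h 40 min
Tue: 11:06–16:08 = 5 h 2 min
Wed: 08:01–12:10 = 4 h 9 min; less 30 min break → 3 h 39 min
Thu: 08:22–16:46 = 8 h 24 min; less 45 min break → 7 h 39 min
Fri: 07:27–17:20 = 9 h 53 min; less 20 min break → 9 h 33 min
Sat: 10:27–15:22 = 4 h 55 min; less 30 min break → 4 h 25 min
Sun: 06:32–10:48 = 4 h 16 min; less 15 min break → 4 h 1 min
Total: 3 h 40 min + 5 h 2 min + 3 h 39 min + 7 h 39 min + 9 h 33 min + 4 h 25 min + 4 h 1 min = 37 h 59 min.

37.98 hours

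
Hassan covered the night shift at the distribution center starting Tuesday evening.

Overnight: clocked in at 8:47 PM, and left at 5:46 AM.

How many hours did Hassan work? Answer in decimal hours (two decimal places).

8.98 hours

Overnight: 8:47 PM → midnight = 3 h 13 min; midnight → 5:46 AM = 5 h 46 min; span 8 h 59 min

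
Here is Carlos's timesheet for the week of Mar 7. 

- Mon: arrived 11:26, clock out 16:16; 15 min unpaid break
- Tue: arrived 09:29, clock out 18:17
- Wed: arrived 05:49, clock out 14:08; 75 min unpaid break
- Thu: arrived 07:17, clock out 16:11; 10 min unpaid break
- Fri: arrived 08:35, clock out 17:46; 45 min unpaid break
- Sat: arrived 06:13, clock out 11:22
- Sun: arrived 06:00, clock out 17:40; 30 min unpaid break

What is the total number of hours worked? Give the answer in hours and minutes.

53 h 56 min

Mon: 11:26–16:16 = 4 h 50 min; less 15 min break → 4 h 35 min
Tue: 09:29–18:17 = 8 h 48 min
Wed: 05:49–14:08 = 8 h 19 min; less 75 min break → 7 h 4 min
Thu: 07:17–16:11 = 8 h 54 min; less 10 min break → 8 h 44 min
Fri: 08:35–17:46 = 9 h 11 min; less 45 min break → 8 h 26 min
Sat: 06:13–11:22 = 5 h 9 min
Sun: 06:00–17:40 = 11 h 40 min; less 30 min break → 11 h 10 min
Total: 4 h 35 min + 8 h 48 min + 7 h 4 min + 8 h 44 min + 8 h 26 min + 5 h 9 min + 11 h 10 min = 53 h 56 min.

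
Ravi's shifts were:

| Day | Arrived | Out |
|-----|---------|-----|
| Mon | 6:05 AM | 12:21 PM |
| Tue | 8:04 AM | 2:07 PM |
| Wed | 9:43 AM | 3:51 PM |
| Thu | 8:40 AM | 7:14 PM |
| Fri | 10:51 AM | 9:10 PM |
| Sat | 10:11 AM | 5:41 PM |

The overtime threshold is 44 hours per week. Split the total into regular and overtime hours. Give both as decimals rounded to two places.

Regular 44.00 hours, overtime 2.83 hours

Mon: 6:05 AM–12:21 PM = 6 h 16 min
Tue: 8:04 AM–2:07 PM = 6 h 3 min
Wed: 9:43 AM–3:51 PM = 6 h 8 min
Thu: 8:40 AM–7:14 PM = 10 h 34 min
Fri: 10:51 AM–9:10 PM = 10 h 19 min
Sat: 10:11 AM–5:41 PM = 7 h 30 min
Total worked: 46 h 50 min = 46.83 h.
Threshold 44 h → overtime 2 h 50 min, regular 44 h 0 min.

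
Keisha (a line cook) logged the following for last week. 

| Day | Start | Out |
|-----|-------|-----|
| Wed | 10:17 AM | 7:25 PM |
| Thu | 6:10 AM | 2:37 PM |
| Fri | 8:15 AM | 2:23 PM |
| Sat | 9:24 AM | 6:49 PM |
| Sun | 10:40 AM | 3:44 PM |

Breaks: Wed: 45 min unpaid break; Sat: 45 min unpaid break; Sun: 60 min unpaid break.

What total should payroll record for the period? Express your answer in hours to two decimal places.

35.70 hours

Wed: 10:17 AM–7:25 PM = 9 h 8 min; less 45 min break → 8 h 23 min
Thu: 6:10 AM–2:37 PM = 8 h 27 min
Fri: 8:15 AM–2:23 PM = 6 h 8 min
Sat: 9:24 AM–6:49 PM = 9 h 25 min; less 45 min break → 8 h 40 min
Sun: 10:40 AM–3:44 PM = 5 h 4 min; less 60 min break → 4 h 4 min
Total: 8 h 23 min + 8 h 27 min + 6 h 8 min + 8 h 40 min + 4 h 4 min = 35 h 42 min.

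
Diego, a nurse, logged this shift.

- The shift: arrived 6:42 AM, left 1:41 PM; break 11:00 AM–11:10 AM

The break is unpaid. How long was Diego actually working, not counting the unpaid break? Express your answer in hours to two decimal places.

6.82 hours

The shift: 6:42 AM–1:41 PM = 6 h 59 min; less 10 min break → 6 h 49 min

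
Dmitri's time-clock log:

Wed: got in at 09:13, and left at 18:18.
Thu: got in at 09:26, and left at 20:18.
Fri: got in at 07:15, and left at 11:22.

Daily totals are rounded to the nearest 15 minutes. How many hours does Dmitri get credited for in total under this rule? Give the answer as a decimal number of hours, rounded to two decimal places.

23.75 hours

Wed: 09:13–18:18 = 9 h 5 min → rounds to 9 h 0 min
Thu: 09:26–20:18 = 10 h 52 min → rounds to 10 h 45 min
Fri: 07:15–11:22 = 4 h 7 min → rounds to 4 h 0 min
Total credited: 23 h 45 min.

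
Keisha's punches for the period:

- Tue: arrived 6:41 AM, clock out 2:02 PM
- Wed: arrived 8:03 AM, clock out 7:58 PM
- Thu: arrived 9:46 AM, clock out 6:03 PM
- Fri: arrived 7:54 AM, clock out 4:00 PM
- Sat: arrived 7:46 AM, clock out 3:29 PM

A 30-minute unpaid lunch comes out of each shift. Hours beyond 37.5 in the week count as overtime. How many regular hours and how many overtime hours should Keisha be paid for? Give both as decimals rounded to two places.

Regular 37.50 hours, overtime 3.37 hours

Tue: 6:41 AM–2:02 PM = 7 h 21 min; less 30 min break → 6 h 51 min
Wed: 8:03 AM–7:58 PM = 11 h 55 min; less 30 min break → 11 h 25 min
Thu: 9:46 AM–6:03 PM = 8 h 17 min; less 30 min break → 7 h 47 min
Fri: 7:54 AM–4:00 PM = 8 h 6 min; less 30 min break → 7 h 36 min
Sat: 7:46 AM–3:29 PM = 7 h 43 min; less 30 min break → 7 h 13 min
Total worked: 40 h 52 min = 40.87 h.
Threshold 37.5 h → overtime 3 h 22 min, regular 37 h 30 min.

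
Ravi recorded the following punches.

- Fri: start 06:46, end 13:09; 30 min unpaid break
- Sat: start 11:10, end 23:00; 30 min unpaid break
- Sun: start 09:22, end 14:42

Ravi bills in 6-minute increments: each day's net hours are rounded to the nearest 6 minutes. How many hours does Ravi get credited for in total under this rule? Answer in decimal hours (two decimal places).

Fri: 06:46–13:09 = 6 h 23 min − 30 min = 5 h 53 min → rounds to 5 h 54 min
Sat: 11:10–23:00 = 11 h 50 min − 30 min = 11 h 20 min → rounds to 11 h 18 min
Sun: 09:22–14:42 = 5 h 20 min → rounds to 5 h 18 min
Total credited: 22 h 30 min.

22.50 hours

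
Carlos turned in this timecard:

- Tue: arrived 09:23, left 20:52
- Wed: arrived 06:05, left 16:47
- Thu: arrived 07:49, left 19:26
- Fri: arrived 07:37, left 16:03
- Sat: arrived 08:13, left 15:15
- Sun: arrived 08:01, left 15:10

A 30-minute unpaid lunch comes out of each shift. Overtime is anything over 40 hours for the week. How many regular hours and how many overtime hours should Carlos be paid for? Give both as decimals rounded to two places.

Regular 40.00 hours, overtime 13.42 hours

Tue: 09:23–20:52 = 11 h 29 min; less 30 min break → 10 h 59 min
Wed: 06:05–16:47 = 10 h 42 min; less 30 min break → 10 h 12 min
Thu: 07:49–19:26 = 11 h 37 min; less 30 min break → 11 h 7 min
Fri: 07:37–16:03 = 8 h 26 min; less 30 min break → 7 h 56 min
Sat: 08:13–15:15 = 7 h 2 min; less 30 min break → 6 h 32 min
Sun: 08:01–15:10 = 7 h 9 min; less 30 min break → 6 h 39 min
Total worked: 53 h 25 min = 53.42 h.
Threshold 40 h → overtime 13 h 25 min, regular 40 h 0 min.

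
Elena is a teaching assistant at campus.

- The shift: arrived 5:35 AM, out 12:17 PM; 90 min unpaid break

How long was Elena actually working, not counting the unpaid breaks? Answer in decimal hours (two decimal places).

The shift: 5:35 AM–12:17 PM = 6 h 42 min; less 90 min break → 5 h 12 min

5.20 hours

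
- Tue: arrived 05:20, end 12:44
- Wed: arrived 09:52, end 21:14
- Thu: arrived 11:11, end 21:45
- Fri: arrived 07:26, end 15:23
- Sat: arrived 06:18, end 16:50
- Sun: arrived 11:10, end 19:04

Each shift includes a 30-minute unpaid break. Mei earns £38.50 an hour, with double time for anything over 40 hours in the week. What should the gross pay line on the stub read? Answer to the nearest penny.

£2519.18

Tue: 05:20–12:44 = 7 h 24 min; less 30 min break → 6 h 54 min
Wed: 09:52–21:14 = 11 h 22 min; less 30 min break → 10 h 52 min
Thu: 11:11–21:45 = 10 h 34 min; less 30 min break → 10 h 4 min
Fri: 07:26–15:23 = 7 h 57 min; less 30 min break → 7 h 27 min
Sat: 06:18–16:50 = 10 h 32 min; less 30 min break → 10 h 2 min
Sun: 11:10–19:04 = 7 h 54 min; less 30 min break → 7 h 24 min
Total worked: 52 h 43 min = 3163 min.
Regular 40 h 0 min = 2400 min at £38.50/h; overtime 12 h 43 min = 763 min at £77.00/h.
Pay = (2400 × £38.50 + 763 × £77.00) ÷ 60 = £2519.18.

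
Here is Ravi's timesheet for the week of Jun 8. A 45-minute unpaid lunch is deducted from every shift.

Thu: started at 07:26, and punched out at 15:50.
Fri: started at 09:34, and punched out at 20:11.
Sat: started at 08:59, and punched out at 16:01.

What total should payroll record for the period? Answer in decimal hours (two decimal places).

23.80 hours

Thu: 07:26–15:50 = 8 h 24 min; less 45 min break → 7 h 39 min
Fri: 09:34–20:11 = 10 h 37 min; less 45 min break → 9 h 52 min
Sat: 08:59–16:01 = 7 h 2 min; less 45 min break → 6 h 17 min
Total: 7 h 39 min + 9 h 52 min + 6 h 17 min = 23 h 48 min.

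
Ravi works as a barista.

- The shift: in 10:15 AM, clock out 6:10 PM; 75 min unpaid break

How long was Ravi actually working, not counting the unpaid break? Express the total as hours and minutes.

The shift: 10:15 AM–6:10 PM = 7 h 55 min; less 75 min break → 6 h 40 min

6 h 40 min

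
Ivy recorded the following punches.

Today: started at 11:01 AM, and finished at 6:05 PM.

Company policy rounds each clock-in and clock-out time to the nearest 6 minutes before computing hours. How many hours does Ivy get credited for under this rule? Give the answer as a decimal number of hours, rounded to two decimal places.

7.10 hours

Today: in 11:01 AM→11:00 AM, out 6:05 PM→6:06 PM; 7 h 6 min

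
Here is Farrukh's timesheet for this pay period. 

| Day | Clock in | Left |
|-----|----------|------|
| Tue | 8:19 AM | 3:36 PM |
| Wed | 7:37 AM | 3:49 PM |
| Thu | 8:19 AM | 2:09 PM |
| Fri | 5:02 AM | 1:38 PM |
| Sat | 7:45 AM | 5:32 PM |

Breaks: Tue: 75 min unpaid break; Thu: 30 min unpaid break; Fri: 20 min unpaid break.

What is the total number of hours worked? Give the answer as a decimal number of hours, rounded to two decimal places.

37.62 hours

Tue: 8:19 AM–3:36 PM = 7 h 17 min; less 75 min break → 6 h 2 min
Wed: 7:37 AM–3:49 PM = 8 h 12 min
Thu: 8:19 AM–2:09 PM = 5 h 50 min; less 30 min break → 5 h 20 min
Fri: 5:02 AM–1:38 PM = 8 h 36 min; less 20 min break → 8 h 16 min
Sat: 7:45 AM–5:32 PM = 9 h 47 min
Total: 6 h 2 min + 8 h 12 min + 5 h 20 min + 8 h 16 min + 9 h 47 min = 37 h 37 min.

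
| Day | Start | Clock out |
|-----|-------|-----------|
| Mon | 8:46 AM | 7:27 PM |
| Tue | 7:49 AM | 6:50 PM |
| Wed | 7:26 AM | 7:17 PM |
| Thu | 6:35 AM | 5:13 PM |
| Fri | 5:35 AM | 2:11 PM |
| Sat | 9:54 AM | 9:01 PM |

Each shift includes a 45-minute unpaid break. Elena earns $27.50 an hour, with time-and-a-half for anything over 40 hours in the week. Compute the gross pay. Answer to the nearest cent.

Mon: 8:46 AM–7:27 PM = 10 h 41 min; less 45 min break → 9 h 56 min
Tue: 7:49 AM–6:50 PM = 11 h 1 min; less 45 min break → 10 h 16 min
Wed: 7:26 AM–7:17 PM = 11 h 51 min; less 45 min break → 11 h 6 min
Thu: 6:35 AM–5:13 PM = 10 h 38 min; less 45 min break → 9 h 53 min
Fri: 5:35 AM–2:11 PM = 8 h 36 min; less 45 min break → 7 h 51 min
Sat: 9:54 AM–9:01 PM = 11 h 7 min; less 45 min break → 10 h 22 min
Total worked: 59 h 24 min = 3564 min.
Regular 40 h 0 min = 2400 min at $27.50/h; overtime 19 h 24 min = 1164 min at $41.25/h.
Pay = (2400 × $27.50 + 1164 × $41.25) ÷ 60 = $1900.25.

$1900.25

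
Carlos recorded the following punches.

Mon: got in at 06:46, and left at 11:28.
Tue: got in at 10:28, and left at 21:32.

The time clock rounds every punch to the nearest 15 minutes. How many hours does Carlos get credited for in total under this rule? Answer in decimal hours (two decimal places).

15.75 hours

Mon: in 06:46→06:45, out 11:28→11:30; 4 h 45 min
Tue: in 10:28→10:30, out 21:32→21:30; 11 h 0 min
Total credited: 15 h 45 min.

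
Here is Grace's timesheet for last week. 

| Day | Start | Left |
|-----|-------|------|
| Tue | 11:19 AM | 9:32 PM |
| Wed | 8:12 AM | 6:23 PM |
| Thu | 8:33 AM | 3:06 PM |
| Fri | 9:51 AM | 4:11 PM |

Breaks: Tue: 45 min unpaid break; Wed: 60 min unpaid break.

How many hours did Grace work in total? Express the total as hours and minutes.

31 h 32 min

Tue: 11:19 AM–9:32 PM = 10 h 13 min; less 45 min break → 9 h 28 min
Wed: 8:12 AM–6:23 PM = 10 h 11 min; less 60 min break → 9 h 11 min
Thu: 8:33 AM–3:06 PM = 6 h 33 min
Fri: 9:51 AM–4:11 PM = 6 h 20 min
Total: 9 h 28 min + 9 h 11 min + 6 h 33 min + 6 h 20 min = 31 h 32 min.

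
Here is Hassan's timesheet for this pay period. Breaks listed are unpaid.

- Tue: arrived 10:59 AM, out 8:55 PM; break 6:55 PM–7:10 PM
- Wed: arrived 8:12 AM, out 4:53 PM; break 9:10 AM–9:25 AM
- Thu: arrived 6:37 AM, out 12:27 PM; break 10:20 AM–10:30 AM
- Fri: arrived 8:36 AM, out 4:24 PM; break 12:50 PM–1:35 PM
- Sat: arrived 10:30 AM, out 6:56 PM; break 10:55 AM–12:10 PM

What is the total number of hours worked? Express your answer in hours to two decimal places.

38.02 hours

Tue: 10:59 AM–8:55 PM = 9 h 56 min; less 15 min break → 9 h 41 min
Wed: 8:12 AM–4:53 PM = 8 h 41 min; less 15 min break → 8 h 26 min
Thu: 6:37 AM–12:27 PM = 5 h 50 min; less 10 min break → 5 h 40 min
Fri: 8:36 AM–4:24 PM = 7 h 48 min; less 45 min break → 7 h 3 min
Sat: 10:30 AM–6:56 PM = 8 h 26 min; less 75 min break → 7 h 11 min
Total: 9 h 41 min + 8 h 26 min + 5 h 40 min + 7 h 3 min + 7 h 11 min = 38 h 1 min.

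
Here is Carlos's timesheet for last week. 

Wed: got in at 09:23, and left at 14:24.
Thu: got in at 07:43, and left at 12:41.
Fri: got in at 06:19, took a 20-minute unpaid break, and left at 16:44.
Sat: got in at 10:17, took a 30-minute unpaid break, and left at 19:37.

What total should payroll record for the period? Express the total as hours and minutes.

Wed: 09:23–14:24 = 5 h 1 min
Thu: 07:43–12:41 = 4 h 58 min
Fri: 06:19–16:44 = 10 h 25 min; less 20 min break → 10 h 5 min
Sat: 10:17–19:37 = 9 h 20 min; less 30 min break → 8 h 50 min
Total: 5 h 1 min + 4 h 58 min + 10 h 5 min + 8 h 50 min = 28 h 54 min.

28 h 54 min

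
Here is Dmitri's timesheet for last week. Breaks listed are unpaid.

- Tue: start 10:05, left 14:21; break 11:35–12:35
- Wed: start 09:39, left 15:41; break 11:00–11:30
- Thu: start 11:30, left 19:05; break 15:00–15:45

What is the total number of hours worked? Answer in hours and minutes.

15 h 38 min

Tue: 10:05–14:21 = 4 h 16 min; less 60 min break → 3 h 16 min
Wed: 09:39–15:41 = 6 h 2 min; less 30 min break → 5 h 32 min
Thu: 11:30–19:05 = 7 h 35 min; less 45 min break → 6 h 50 min
Total: 3 h 16 min + 5 h 32 min + 6 h 50 min = 15 h 38 min.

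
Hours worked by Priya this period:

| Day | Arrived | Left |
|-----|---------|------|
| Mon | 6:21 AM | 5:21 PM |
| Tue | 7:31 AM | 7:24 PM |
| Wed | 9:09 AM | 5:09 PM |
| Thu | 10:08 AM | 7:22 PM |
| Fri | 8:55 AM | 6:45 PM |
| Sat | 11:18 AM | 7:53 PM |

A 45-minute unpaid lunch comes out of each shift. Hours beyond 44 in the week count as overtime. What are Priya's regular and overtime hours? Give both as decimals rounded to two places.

Mon: 6:21 AM–5:21 PM = 11 h 0 min; less 45 min break → 10 h 15 min
Tue: 7:31 AM–7:24 PM = 11 h 53 min; less 45 min break → 11 h 8 min
Wed: 9:09 AM–5:09 PM = 8 h 0 min; less 45 min break → 7 h 15 min
Thu: 10:08 AM–7:22 PM = 9 h 14 min; less 45 min break → 8 h 29 min
Fri: 8:55 AM–6:45 PM = 9 h 50 min; less 45 min break → 9 h 5 min
Sat: 11:18 AM–7:53 PM = 8 h 35 min; less 45 min break → 7 h 50 min
Total worked: 54 h 2 min = 54.03 h.
Threshold 44 h → overtime 10 h 2 min, regular 44 h 0 min.

Regular 44.00 hours, overtime 10.03 hours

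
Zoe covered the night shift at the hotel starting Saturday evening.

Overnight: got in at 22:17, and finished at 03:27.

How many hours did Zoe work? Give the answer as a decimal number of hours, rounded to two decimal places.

Overnight: 22:17 → midnight = 1 h 43 min; midnight → 03:27 = 3 h 27 min; span 5 h 10 min

5.17 hours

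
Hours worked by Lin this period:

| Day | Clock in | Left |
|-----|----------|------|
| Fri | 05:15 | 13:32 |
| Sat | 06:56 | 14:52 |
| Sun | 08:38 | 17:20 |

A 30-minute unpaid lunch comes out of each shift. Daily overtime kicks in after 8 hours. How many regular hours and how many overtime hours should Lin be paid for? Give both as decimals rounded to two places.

Fri: 05:15–13:32 = 8 h 17 min; less 30 min break → 7 h 47 min
Sat: 06:56–14:52 = 7 h 56 min; less 30 min break → 7 h 26 min
Sun: 08:38–17:20 = 8 h 42 min; less 30 min break → 8 h 12 min
Fri reg 7 h 47 min / OT 0 h 0 min; Sat reg 7 h 26 min / OT 0 h 0 min; Sun reg 8 h 0 min / OT 0 h 12 min.
Totals: regular 23 h 13 min, overtime 0 h 12 min.

Regular 23.22 hours, overtime 0.20 hours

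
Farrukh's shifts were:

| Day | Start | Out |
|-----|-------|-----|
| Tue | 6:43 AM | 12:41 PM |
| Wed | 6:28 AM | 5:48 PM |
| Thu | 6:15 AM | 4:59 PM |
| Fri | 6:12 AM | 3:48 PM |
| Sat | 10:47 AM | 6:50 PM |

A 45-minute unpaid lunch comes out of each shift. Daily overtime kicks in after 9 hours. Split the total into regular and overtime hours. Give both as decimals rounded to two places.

Tue: 6:43 AM–12:41 PM = 5 h 58 min; less 45 min break → 5 h 13 min
Wed: 6:28 AM–5:48 PM = 11 h 20 min; less 45 min break → 10 h 35 min
Thu: 6:15 AM–4:59 PM = 10 h 44 min; less 45 min break → 9 h 59 min
Fri: 6:12 AM–3:48 PM = 9 h 36 min; less 45 min break → 8 h 51 min
Sat: 10:47 AM–6:50 PM = 8 h 3 min; less 45 min break → 7 h 18 min
Tue reg 5 h 13 min / OT 0 h 0 min; Wed reg 9 h 0 min / OT 1 h 35 min; Thu reg 9 h 0 min / OT 0 h 59 min; Fri reg 8 h 51 min / OT 0 h 0 min; Sat reg 7 h 18 min / OT 0 h 0 min.
Totals: regular 39 h 22 min, overtime 2 h 34 min.

Regular 39.37 hours, overtime 2.57 hours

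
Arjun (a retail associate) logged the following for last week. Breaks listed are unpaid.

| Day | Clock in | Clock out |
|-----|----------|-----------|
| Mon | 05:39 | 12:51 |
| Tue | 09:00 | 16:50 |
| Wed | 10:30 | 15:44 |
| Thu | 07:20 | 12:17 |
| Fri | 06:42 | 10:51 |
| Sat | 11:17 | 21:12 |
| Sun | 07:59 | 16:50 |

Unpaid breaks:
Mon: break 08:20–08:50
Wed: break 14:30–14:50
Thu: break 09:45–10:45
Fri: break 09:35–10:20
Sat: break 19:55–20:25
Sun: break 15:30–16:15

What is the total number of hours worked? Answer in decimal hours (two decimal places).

Mon: 05:39–12:51 = 7 h 12 min; less 30 min break → 6 h 42 min
Tue: 09:00–16:50 = 7 h 50 min
Wed: 10:30–15:44 = 5 h 14 min; less 20 min break → 4 h 54 min
Thu: 07:20–12:17 = 4 h 57 min; less 60 min break → 3 h 57 min
Fri: 06:42–10:51 = 4 h 9 min; less 45 min break → 3 h 24 min
Sat: 11:17–21:12 = 9 h 55 min; less 30 min break → 9 h 25 min
Sun: 07:59–16:50 = 8 h 51 min; less 45 min break → 8 h 6 min
Total: 6 h 42 min + 7 h 50 min + 4 h 54 min + 3 h 57 min + 3 h 24 min + 9 h 25 min + 8 h 6 min = 44 h 18 min.

44.30 hours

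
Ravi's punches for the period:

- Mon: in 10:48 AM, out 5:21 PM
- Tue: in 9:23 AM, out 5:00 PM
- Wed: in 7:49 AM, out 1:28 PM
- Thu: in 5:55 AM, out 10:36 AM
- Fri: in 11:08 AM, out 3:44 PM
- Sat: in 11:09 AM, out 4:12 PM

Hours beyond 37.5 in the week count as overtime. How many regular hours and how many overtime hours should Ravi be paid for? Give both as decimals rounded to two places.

Mon: 10:48 AM–5:21 PM = 6 h 33 min
Tue: 9:23 AM–5:00 PM = 7 h 37 min
Wed: 7:49 AM–1:28 PM = 5 h 39 min
Thu: 5:55 AM–10:36 AM = 4 h 41 min
Fri: 11:08 AM–3:44 PM = 4 h 36 min
Sat: 11:09 AM–4:12 PM = 5 h 3 min
Total worked: 34 h 9 min = 34.15 h.
Threshold 37.5 h → overtime 0 h 0 min, regular 34 h 9 min.

Regular 34.15 hours, overtime 0.00 hours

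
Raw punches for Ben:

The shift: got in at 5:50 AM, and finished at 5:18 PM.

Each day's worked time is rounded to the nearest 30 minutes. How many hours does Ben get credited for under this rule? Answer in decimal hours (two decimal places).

The shift: 5:50 AM–5:18 PM = 11 h 28 min → rounds to 11 h 30 min

11.50 hours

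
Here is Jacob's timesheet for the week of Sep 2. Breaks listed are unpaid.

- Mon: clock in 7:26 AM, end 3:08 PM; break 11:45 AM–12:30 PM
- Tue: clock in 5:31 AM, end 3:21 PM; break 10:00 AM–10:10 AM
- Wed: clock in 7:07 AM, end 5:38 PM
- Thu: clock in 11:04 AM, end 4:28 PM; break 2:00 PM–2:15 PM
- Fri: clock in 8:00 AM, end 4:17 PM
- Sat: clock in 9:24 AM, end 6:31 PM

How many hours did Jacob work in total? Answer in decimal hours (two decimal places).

Mon: 7:26 AM–3:08 PM = 7 h 42 min; less 45 min break → 6 h 57 min
Tue: 5:31 AM–3:21 PM = 9 h 50 min; less 10 min break → 9 h 40 min
Wed: 7:07 AM–5:38 PM = 10 h 31 min
Thu: 11:04 AM–4:28 PM = 5 h 24 min; less 15 min break → 5 h 9 min
Fri: 8:00 AM–4:17 PM = 8 h 17 min
Sat: 9:24 AM–6:31 PM = 9 h 7 min
Total: 6 h 57 min + 9 h 40 min + 10 h 31 min + 5 h 9 min + 8 h 17 min + 9 h 7 min = 49 h 41 min.

49.68 hours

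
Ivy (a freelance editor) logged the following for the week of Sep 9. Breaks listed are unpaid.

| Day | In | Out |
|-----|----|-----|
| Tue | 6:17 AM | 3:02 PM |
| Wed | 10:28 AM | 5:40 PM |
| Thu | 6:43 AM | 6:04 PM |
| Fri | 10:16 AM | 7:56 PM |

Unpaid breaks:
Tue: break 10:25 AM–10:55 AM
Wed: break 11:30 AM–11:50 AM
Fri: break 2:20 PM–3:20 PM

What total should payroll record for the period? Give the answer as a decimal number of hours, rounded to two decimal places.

35.13 hours

Tue: 6:17 AM–3:02 PM = 8 h 45 min; less 30 min break → 8 h 15 min
Wed: 10:28 AM–5:40 PM = 7 h 12 min; less 20 min break → 6 h 52 min
Thu: 6:43 AM–6:04 PM = 11 h 21 min
Fri: 10:16 AM–7:56 PM = 9 h 40 min; less 60 min break → 8 h 40 min
Total: 8 h 15 min + 6 h 52 min + 11 h 21 min + 8 h 40 min = 35 h 8 min.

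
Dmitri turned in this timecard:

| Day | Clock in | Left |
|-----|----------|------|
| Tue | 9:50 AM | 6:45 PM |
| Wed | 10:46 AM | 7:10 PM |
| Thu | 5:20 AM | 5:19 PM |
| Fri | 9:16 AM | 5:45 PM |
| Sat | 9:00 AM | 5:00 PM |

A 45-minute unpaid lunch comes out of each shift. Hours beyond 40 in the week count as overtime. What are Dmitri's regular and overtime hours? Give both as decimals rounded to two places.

Regular 40.00 hours, overtime 2.03 hours

Tue: 9:50 AM–6:45 PM = 8 h 55 min; less 45 min break → 8 h 10 min
Wed: 10:46 AM–7:10 PM = 8 h 24 min; less 45 min break → 7 h 39 min
Thu: 5:20 AM–5:19 PM = 11 h 59 min; less 45 min break → 11 h 14 min
Fri: 9:16 AM–5:45 PM = 8 h 29 min; less 45 min break → 7 h 44 min
Sat: 9:00 AM–5:00 PM = 8 h 0 min; less 45 min break → 7 h 15 min
Total worked: 42 h 2 min = 42.03 h.
Threshold 40 h → overtime 2 h 2 min, regular 40 h 0 min.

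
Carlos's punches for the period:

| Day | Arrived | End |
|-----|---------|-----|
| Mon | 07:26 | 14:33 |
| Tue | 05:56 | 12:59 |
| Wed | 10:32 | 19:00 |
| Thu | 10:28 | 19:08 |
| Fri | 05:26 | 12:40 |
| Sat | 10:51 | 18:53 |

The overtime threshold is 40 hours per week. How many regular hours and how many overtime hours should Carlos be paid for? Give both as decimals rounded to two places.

Mon: 07:26–14:33 = 7 h 7 min
Tue: 05:56–12:59 = 7 h 3 min
Wed: 10:32–19:00 = 8 h 28 min
Thu: 10:28–19:08 = 8 h 40 min
Fri: 05:26–12:40 = 7 h 14 min
Sat: 10:51–18:53 = 8 h 2 min
Total worked: 46 h 34 min = 46.57 h.
Threshold 40 h → overtime 6 h 34 min, regular 40 h 0 min.

Regular 40.00 hours, overtime 6.57 hours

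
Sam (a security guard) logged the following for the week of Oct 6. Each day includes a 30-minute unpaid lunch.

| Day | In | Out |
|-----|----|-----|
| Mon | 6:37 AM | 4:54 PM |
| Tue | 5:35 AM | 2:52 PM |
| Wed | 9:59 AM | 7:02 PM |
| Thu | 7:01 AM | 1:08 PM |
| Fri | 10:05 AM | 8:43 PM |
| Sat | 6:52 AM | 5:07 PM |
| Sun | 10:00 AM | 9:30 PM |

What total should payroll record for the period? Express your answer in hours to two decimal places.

Mon: 6:37 AM–4:54 PM = 10 h 17 min; less 30 min break → 9 h 47 min
Tue: 5:35 AM–2:52 PM = 9 h 17 min; less 30 min break → 8 h 47 min
Wed: 9:59 AM–7:02 PM = 9 h 3 min; less 30 min break → 8 h 33 min
Thu: 7:01 AM–1:08 PM = 6 h 7 min; less 30 min break → 5 h 37 min
Fri: 10:05 AM–8:43 PM = 10 h 38 min; less 30 min break → 10 h 8 min
Sat: 6:52 AM–5:07 PM = 10 h 15 min; less 30 min break → 9 h 45 min
Sun: 10:00 AM–9:30 PM = 11 h 30 min; less 30 min break → 11 h 0 min
Total: 9 h 47 min + 8 h 47 min + 8 h 33 min + 5 h 37 min + 10 h 8 min + 9 h 45 min + 11 h 0 min = 63 h 37 min.

63.62 hours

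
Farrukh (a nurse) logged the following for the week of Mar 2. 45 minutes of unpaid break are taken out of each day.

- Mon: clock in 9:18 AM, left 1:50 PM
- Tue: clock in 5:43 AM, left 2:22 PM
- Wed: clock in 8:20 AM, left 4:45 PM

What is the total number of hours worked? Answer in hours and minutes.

Mon: 9:18 AM–1:50 PM = 4 h 32 min; less 45 min break → 3 h 47 min
Tue: 5:43 AM–2:22 PM = 8 h 39 min; less 45 min break → 7 h 54 min
Wed: 8:20 AM–4:45 PM = 8 h 25 min; less 45 min break → 7 h 40 min
Total: 3 h 47 min + 7 h 54 min + 7 h 40 min = 19 h 21 min.

19 h 21 min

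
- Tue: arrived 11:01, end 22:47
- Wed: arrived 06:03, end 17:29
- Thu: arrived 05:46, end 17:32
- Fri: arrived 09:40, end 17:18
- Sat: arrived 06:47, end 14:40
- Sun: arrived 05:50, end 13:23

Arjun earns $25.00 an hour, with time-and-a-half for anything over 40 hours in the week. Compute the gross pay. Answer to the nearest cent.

$1676.25

Tue: 11:01–22:47 = 11 h 46 min
Wed: 06:03–17:29 = 11 h 26 min
Thu: 05:46–17:32 = 11 h 46 min
Fri: 09:40–17:18 = 7 h 38 min
Sat: 06:47–14:40 = 7 h 53 min
Sun: 05:50–13:23 = 7 h 33 min
Total worked: 58 h 2 min = 3482 min.
Regular 40 h 0 min = 2400 min at $25.00/h; overtime 18 h 2 min = 1082 min at $37.50/h.
Pay = (2400 × $25.00 + 1082 × $37.50) ÷ 60 = $1676.25.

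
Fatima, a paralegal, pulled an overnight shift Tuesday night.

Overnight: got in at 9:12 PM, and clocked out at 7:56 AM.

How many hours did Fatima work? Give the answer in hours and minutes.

10 h 44 min

Overnight: 9:12 PM → midnight = 2 h 48 min; midnight → 7:56 AM = 7 h 56 min; span 10 h 44 min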